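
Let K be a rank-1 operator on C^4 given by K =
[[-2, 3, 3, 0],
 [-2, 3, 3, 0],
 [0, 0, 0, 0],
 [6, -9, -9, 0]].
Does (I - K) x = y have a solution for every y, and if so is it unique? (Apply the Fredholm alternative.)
(I - K) is singular (det(I - K) = 0, i.e. 1 ∈ sigma(K)). (I - K) x = y is solvable iff y ⊥ ker((I - K)^*) = span{(2, -3, -3, 0)}, i.e. iff 2y_1 - 3y_2 - 3y_3 = 0. When solvable, the solutions are x = y + c·(-1, -1, 0, 3), c arbitrary (ker(I - K) = span{(-1, -1, 0, 3)}, dimension 1).

K has rank 1, so it is an outer product K = u v^T: every row of K is a multiple of one row vector. Reading off the entries, u = (-1, -1, 0, 3) and v = (2, -3, -3, 0) (row i of K equals u_i·v^T). A rank-one matrix u v^T satisfies K u = u (v·u) and kills the (3)-dimensional subspace v^⊥, so its characteristic polynomial is lambda^3 (lambda - v·u) with v·u = tr K = 1. Hence the eigenvalues of I - K are 1 (multiplicity 3) and 1 - (1) = 0, so det(I - K) = 0. (Direct check: I - K =
[[3, -3, -3, 0],
 [2, -2, -3, 0],
 [0, 0, 1, 0],
 [-6, 9, 9, 1]]
has determinant 0.) So 1 is an eigenvalue of K and (I - K) is not invertible. The finite-dimensional Fredholm alternative says: either (I - K) is invertible, or ker(I - K) ≠ {0} and then range(I - K) = ker((I - K)^*)^⊥, with dim ker(I - K) = dim ker((I - K)^*). We are in the second case, so we need both kernels. Kernel of I - K: (I - K) u = u - u (v·u) = u - u = 0, so ker(I - K) = span{u} = span{(-1, -1, 0, 3)} (it is exactly 1-dimensional because rank(I - K) = 3). Kernel of the adjoint: K is real, so (I - K)^* = I - K^T = I - v u^T, and (I - v u^T) v = v - v (u·v) = 0; hence ker((I - K)^*) = span{v} = span{(2, -3, -3, 0)}. Therefore (I - K) x = y is solvable iff <y, v> = 0, i.e. iff 2y_1 - 3y_2 - 3y_3 = 0. When this holds, K y = u (v·y) = 0, so (I - K) y = y and x = y is a particular solution; the full solution set is the line x = y + c·u = y + c·(-1, -1, 0, 3), c ∈ C.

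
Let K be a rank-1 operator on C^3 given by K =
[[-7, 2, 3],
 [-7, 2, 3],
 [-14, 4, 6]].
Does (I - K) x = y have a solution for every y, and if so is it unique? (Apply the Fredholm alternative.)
(I - K) is singular (det(I - K) = 0, i.e. 1 ∈ sigma(K)). (I - K) x = y is solvable iff y ⊥ ker((I - K)^*) = span{(-7, 2, 3)}, i.e. iff -7y_1 + 2y_2 + 3y_3 = 0. When solvable, the solutions are x = y + c·(1, 1, 2), c arbitrary (ker(I - K) = span{(1, 1, 2)}, dimension 1).

K has rank 1, so it is an outer product K = u v^T: every row of K is a multiple of one row vector. Reading off the entries, u = (1, 1, 2) and v = (-7, 2, 3) (row i of K equals u_i·v^T). A rank-one matrix u v^T satisfies K u = u (v·u) and kills the (2)-dimensional subspace v^⊥, so its characteristic polynomial is lambda^2 (lambda - v·u) with v·u = tr K = 1. Hence the eigenvalues of I - K are 1 (multiplicity 2) and 1 - (1) = 0, so det(I - K) = 0. (Direct check: I - K =
[[8, -2, -3],
 [7, -1, -3],
 [14, -4, -5]]
has determinant 0.) So 1 is an eigenvalue of K and (I - K) is not invertible. The finite-dimensional Fredholm alternative says: either (I - K) is invertible, or ker(I - K) ≠ {0} and then range(I - K) = ker((I - K)^*)^⊥, with dim ker(I - K) = dim ker((I - K)^*). We are in the second case, so we need both kernels. Kernel of I - K: (I - K) u = u - u (v·u) = u - u = 0, so ker(I - K) = span{u} = span{(1, 1, 2)} (it is exactly 1-dimensional because rank(I - K) = 2). Kernel of the adjoint: K is real, so (I - K)^* = I - K^T = I - v u^T, and (I - v u^T) v = v - v (u·v) = 0; hence ker((I - K)^*) = span{v} = span{(-7, 2, 3)}. Therefore (I - K) x = y is solvable iff <y, v> = 0, i.e. iff -7y_1 + 2y_2 + 3y_3 = 0. When this holds, K y = u (v·y) = 0, so (I - K) y = y and x = y is a particular solution; the full solution set is the line x = y + c·u = y + c·(1, 1, 2), c ∈ C.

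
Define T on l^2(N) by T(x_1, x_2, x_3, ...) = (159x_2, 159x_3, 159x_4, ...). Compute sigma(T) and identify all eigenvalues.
sigma(T) = closed disk {z in C : |z| ≤ 159}; sigma_p(T) = open disk {z in C : |z| < 159}

Note T = 159·V where V is the unit left shift (V x)_k = x_{k+1}; so sigma(T) = 159·sigma(V) and ||T|| = 159||V||. ||T x||^2 = 25281sum_{k≥2} |x_k|^2 ≤ 25281||x||^2, with equality on {x : x_1 = 0}, so ||T|| = 159. For any lambda with |lambda| < 159, set r = lambda/159 (|r| < 1); the vector x = (1, r, r^2, ...) is in l^2 and satisfies T x = 159(r, r^2, ...) = lambda x, so lambda is an eigenvalue. On the boundary |lambda| = 159 the geometric series diverges, so no l^2 eigenvector exists, but these lambda lie in the approximate point spectrum. Hence sigma(T) is the closed disk of radius 159 and sigma_p(T) is the open disk.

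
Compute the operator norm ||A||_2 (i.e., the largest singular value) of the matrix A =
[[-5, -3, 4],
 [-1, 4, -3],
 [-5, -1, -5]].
||A||_2 ≈ 7.7891 (= sqrt(largest eigenvalue of A^T A))

||A||_2 = sigma_max(A) = sqrt(lambda_max(A^T A)). Form the symmetric matrix M = A^T A =
[[51, 16, 8],
 [16, 26, -19],
 [8, -19, 50]].
Its characteristic polynomial (trace, sum of principal 2x2 minors, determinant of M give the coefficients) is
  p(λ) = det(λ I - M) = λ^3 - 127λ^2 + 4495λ - 28561.
No integer candidate from the rational root theorem (±divisors of 28561) is a root, so the roots are irrational. The cubic discriminant is Δ = 40856576 > 0, so there are three distinct real roots. p(8) = -217 and p(9) = 2336 have opposite signs, so a root lies in (8, 9); Newton's method refines it to λ ≈ 8.082. p(58) = 33 and p(59) = -64 have opposite signs, so a root lies in (58, 59); Newton's method refines it to λ ≈ 58.2476. p(60) = -61 and p(61) = 48 have opposite signs, so a root lies in (60, 61); Newton's method refines it to λ ≈ 60.6705. Check (Vieta): the three roots sum to 127, matching tr M = 127.
So the eigenvalues of A^T A are ≈ 8.082, 58.2476, 60.6705 (all ≥ 0, as they must be for A^T A). The largest is λ_max ≈ 60.6705, hence ||A||_2 = sqrt(λ_max) ≈ 7.7891.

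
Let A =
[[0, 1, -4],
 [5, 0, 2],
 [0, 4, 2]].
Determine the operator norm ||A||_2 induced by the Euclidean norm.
||A||_2 ≈ 5.9115 (= sqrt(largest eigenvalue of A^T A))

||A||_2 = sigma_max(A) = sqrt(lambda_max(A^T A)). Form the symmetric matrix M = A^T A =
[[25, 0, 10],
 [0, 17, 4],
 [10, 4, 24]].
Its characteristic polynomial (trace, sum of principal 2x2 minors, determinant of M give the coefficients) is
  p(λ) = det(λ I - M) = λ^3 - 66λ^2 + 1317λ - 8100.
No integer candidate from the rational root theorem (±divisors of 8100) is a root, so the roots are irrational. The cubic discriminant is Δ = 5033232 > 0, so there are three distinct real roots. p(12) = -72 and p(13) = 64 have opposite signs, so a root lies in (12, 13); Newton's method refines it to λ ≈ 12.4771. p(18) = 54 and p(19) = -44 have opposite signs, so a root lies in (18, 19); Newton's method refines it to λ ≈ 18.577. p(34) = -314 and p(35) = 20 have opposite signs, so a root lies in (34, 35); Newton's method refines it to λ ≈ 34.9459. Check (Vieta): the three roots sum to 66, matching tr M = 66.
So the eigenvalues of A^T A are ≈ 12.4771, 18.577, 34.9459 (all ≥ 0, as they must be for A^T A). The largest is λ_max ≈ 34.9459, hence ||A||_2 = sqrt(λ_max) ≈ 5.9115.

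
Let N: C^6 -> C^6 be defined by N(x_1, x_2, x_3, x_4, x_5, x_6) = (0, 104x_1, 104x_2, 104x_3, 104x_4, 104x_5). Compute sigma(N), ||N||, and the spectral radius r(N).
sigma(N) = {0}; ||N|| = 104; r(N) = 0. (N is nilpotent with N^6 = 0.)

On C^6, N is a strictly lower-triangular matrix with 104 on the subdiagonal and zeros elsewhere, so its characteristic polynomial is lambda^6 and every eigenvalue is 0: sigma(N) = {0}. For the operator norm, N e_i = 104e_{i+1} for i = 1, ..., 5 and N e_6 = 0, so the singular values of N are 104 (with multiplicity 5) and 0; hence ||N|| = 104. The spectral radius r(N) = max|lambda| = 0. Note ||N|| > r(N) — characteristic of non-normal nilpotent operators. Indeed N^6 = 0.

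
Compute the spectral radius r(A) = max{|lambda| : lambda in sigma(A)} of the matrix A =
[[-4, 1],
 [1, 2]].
r(A) = (2 + sqrt(40))/2 ≈ 4.1623

The eigenvalues of A are the roots of its characteristic polynomial. With M = A (coefficients from the trace and determinant):
  p(λ) = det(λ I - M) = λ^2 + 2λ - 9.
For λ^2 + 2λ - 9 the discriminant is 40. It is nonnegative but not a perfect square, so the roots are real and irrational: λ = (-2 ± sqrt(40))/2 ≈ 2.1623, -4.1623.
Thus the eigenvalues (to 4 decimals) are 2.1623 (modulus 2.1623); -4.1623 (modulus 4.1623). The spectral radius is the largest modulus: r(A) = (2 + sqrt(40))/2 ≈ 4.1623. (Cross-check: r(A) ≤ ||A||_2 ≈ 4.1623; equality holds whenever A is normal, though it can also hold for some non-normal A.)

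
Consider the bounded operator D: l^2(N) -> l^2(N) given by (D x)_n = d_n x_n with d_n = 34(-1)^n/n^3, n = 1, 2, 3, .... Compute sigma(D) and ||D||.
sigma(D) = {34(-1)^n/n^3 : n ≥ 1} ∪ {0}; ||D|| = 34

A bounded diagonal operator on l^2 with diagonal entries d_n has spectrum equal to the closure of {d_n : n ≥ 1}: every d_n is an eigenvalue (with eigenvector e_n), so {d_n} ⊂ sigma(D); the spectrum is closed, so its closure is too; and for lambda not in the closure, (D - lambda I) has bounded inverse (the diagonal entries 1/(d_n - lambda) are bounded). For our sequence d_n = 34(-1)^n/n^3, n = 1, 2, 3, ...:
  - {d_n} = {34(-1)^n/n^3 : n ≥ 1}; the only limit point is 0
  - closure = {34(-1)^n/n^3 : n ≥ 1} ∪ {0}
For the norm: a diagonal operator has ||D|| = sup_n |d_n|. Here |d_n| = 34/n^3 is decreasing, so sup_n |d_n| = |d_1| = 34. So ||D|| = 34.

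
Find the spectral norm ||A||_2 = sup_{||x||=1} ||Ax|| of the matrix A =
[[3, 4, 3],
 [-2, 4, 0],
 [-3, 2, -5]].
||A||_2 ≈ 7.2626 (= sqrt(largest eigenvalue of A^T A))

||A||_2 = sigma_max(A) = sqrt(lambda_max(A^T A)). Form the symmetric matrix M = A^T A =
[[22, -2, 24],
 [-2, 36, 2],
 [24, 2, 34]].
Its characteristic polynomial (trace, sum of principal 2x2 minors, determinant of M give the coefficients) is
  p(λ) = det(λ I - M) = λ^3 - 92λ^2 + 2180λ - 5776.
No integer candidate from the rational root theorem (±divisors of 5776) is a root, so the roots are irrational. The cubic discriminant is Δ = 743621376 > 0, so there are three distinct real roots. p(3) = -37 and p(4) = 1536 have opposite signs, so a root lies in (3, 4); Newton's method refines it to λ ≈ 3.0224. p(36) = 128 and p(37) = -411 have opposite signs, so a root lies in (36, 37); Newton's method refines it to λ ≈ 36.2318. p(52) = -576 and p(53) = 213 have opposite signs, so a root lies in (52, 53); Newton's method refines it to λ ≈ 52.7458. Check (Vieta): the three roots sum to 92, matching tr M = 92.
So the eigenvalues of A^T A are ≈ 3.0224, 36.2318, 52.7458 (all ≥ 0, as they must be for A^T A). The largest is λ_max ≈ 52.7458, hence ||A||_2 = sqrt(λ_max) ≈ 7.2626.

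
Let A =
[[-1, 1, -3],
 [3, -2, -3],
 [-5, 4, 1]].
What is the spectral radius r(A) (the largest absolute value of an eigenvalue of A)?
r(A) = 4

The eigenvalues of A are the roots of its characteristic polynomial. With M = A (coefficients from the trace, the sum of principal 2x2 minors, and det A):
  p(λ) = det(λ I - M) = λ^3 + 2λ^2 - 7λ + 4.
By the rational root theorem any rational root is an integer divisor of 4. Testing λ = -4: p(-4) = -64 + 32 + 28 + 4 = 0, so λ = -4 is a root. Dividing out (λ + 4) leaves p(λ) = (λ + 4)(λ^2 - 2λ + 1). For λ^2 - 2λ + 1 the discriminant is 0. It is a perfect square (0^2), so the roots are rational: λ = (2 ± 0)/2 = 1, 1.
Thus the eigenvalues (to 4 decimals) are 1 (modulus 1); -4 (modulus 4). The spectral radius is the largest modulus: r(A) = 4. (Cross-check: r(A) ≤ ||A||_2 ≈ 7.7463; equality holds whenever A is normal, though it can also hold for some non-normal A.)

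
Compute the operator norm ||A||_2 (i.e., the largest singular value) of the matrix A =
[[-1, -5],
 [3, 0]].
||A||_2 = sqrt((35 + sqrt(325))/2) ≈ 5.1492 (= sqrt(largest eigenvalue of A^T A))

||A||_2 = sigma_max(A) = sqrt(lambda_max(A^T A)). Form the symmetric matrix M = A^T A =
[[10, 5],
 [5, 25]].
Its characteristic polynomial (trace, determinant of M give the coefficients) is
  p(λ) = det(λ I - M) = λ^2 - 35λ + 225.
For λ^2 - 35λ + 225 the discriminant is 325. It is nonnegative but not a perfect square, so the roots are real and irrational: λ = (35 ± sqrt(325))/2 ≈ 26.5139, 8.4861.
So the eigenvalues of A^T A are ≈ 8.4861, 26.5139 (all ≥ 0, as they must be for A^T A). The largest is λ_max = (35 + sqrt(325))/2 ≈ 26.5139, hence ||A||_2 = sqrt(λ_max) = sqrt((35 + sqrt(325))/2) ≈ 5.1492.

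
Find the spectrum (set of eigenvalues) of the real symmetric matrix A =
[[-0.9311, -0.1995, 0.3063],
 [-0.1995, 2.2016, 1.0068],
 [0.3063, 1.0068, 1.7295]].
sigma(A) ≈ {-1, 1, 3}

A is real symmetric, so its spectrum consists of real eigenvalues. Expanding the characteristic polynomial of the displayed matrix gives
  det(λ I - A) = p(λ) = λ^3 + (-3)λ^2 + (-1)λ + (3).
Solving p(λ) = 0 yields eigenvalues ≈ -1, 1, 3. (A is shown rounded to 4 decimals, so these recover the underlying integer eigenvalues to within that precision.)
Verification: the trace of A = 3 equals the sum of eigenvalues 3, and det(A) ≈ -2.9999 matches the eigenvalue product -3.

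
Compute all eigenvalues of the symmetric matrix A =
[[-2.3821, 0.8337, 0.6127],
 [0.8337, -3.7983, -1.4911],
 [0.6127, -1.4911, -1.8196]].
sigma(A) ≈ {-5, -2, -1}

A is real symmetric, so its spectrum consists of real eigenvalues. Expanding the characteristic polynomial of the displayed matrix gives
  det(λ I - A) = p(λ) = λ^3 + (8)λ^2 + (17)λ + (10).
Solving p(λ) = 0 yields eigenvalues ≈ -5, -2, -1. (A is shown rounded to 4 decimals, so these recover the underlying integer eigenvalues to within that precision.)
Verification: the trace of A = -8 equals the sum of eigenvalues -8, and det(A) ≈ -10.0000 matches the eigenvalue product -10.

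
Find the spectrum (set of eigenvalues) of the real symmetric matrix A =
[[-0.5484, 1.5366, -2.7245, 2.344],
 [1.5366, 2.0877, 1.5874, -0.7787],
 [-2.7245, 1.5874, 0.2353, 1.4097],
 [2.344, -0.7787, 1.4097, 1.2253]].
sigma(A) ≈ {-5, 2, 3} (3 with multiplicity 2)

A is real symmetric, so its spectrum consists of real eigenvalues. Expanding the characteristic polynomial of the displayed matrix gives
  det(λ I - A) = p(λ) = λ^4 + (-3)λ^3 + (-19)λ^2 + (86.9984)λ + (-89.9967).
Solving p(λ) = 0 yields eigenvalues ≈ -5, 2, 3, 3. (A is shown rounded to 4 decimals, so these recover the underlying integer eigenvalues to within that precision.)
Verification: the trace of A = 3 equals the sum of eigenvalues 3, and det(A) ≈ -89.9967 matches the eigenvalue product -90.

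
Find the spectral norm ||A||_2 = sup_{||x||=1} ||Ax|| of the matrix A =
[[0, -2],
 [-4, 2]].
||A||_2 = sqrt((24 + sqrt(320))/2) ≈ 4.5765 (= sqrt(largest eigenvalue of A^T A))

||A||_2 = sigma_max(A) = sqrt(lambda_max(A^T A)). Form the symmetric matrix M = A^T A =
[[16, -8],
 [-8, 8]].
Its characteristic polynomial (trace, determinant of M give the coefficients) is
  p(λ) = det(λ I - M) = λ^2 - 24λ + 64.
For λ^2 - 24λ + 64 the discriminant is 320. It is nonnegative but not a perfect square, so the roots are real and irrational: λ = (24 ± sqrt(320))/2 ≈ 20.9443, 3.0557.
So the eigenvalues of A^T A are ≈ 3.0557, 20.9443 (all ≥ 0, as they must be for A^T A). The largest is λ_max = (24 + sqrt(320))/2 ≈ 20.9443, hence ||A||_2 = sqrt(λ_max) = sqrt((24 + sqrt(320))/2) ≈ 4.5765.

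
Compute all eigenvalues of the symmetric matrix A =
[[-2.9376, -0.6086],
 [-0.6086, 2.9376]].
sigma(A) ≈ {-3, 3}

A is real symmetric, so its spectrum consists of real eigenvalues. Expanding the characteristic polynomial of the displayed matrix gives
  det(λ I - A) = p(λ) = λ^2 + (0)λ + (-9).
Solving p(λ) = 0 yields eigenvalues ≈ -3, 3. (A is shown rounded to 4 decimals, so these recover the underlying integer eigenvalues to within that precision.)
Verification: the trace of A = 0 equals the sum of eigenvalues 0, and det(A) ≈ -8.9999 matches the eigenvalue product -9.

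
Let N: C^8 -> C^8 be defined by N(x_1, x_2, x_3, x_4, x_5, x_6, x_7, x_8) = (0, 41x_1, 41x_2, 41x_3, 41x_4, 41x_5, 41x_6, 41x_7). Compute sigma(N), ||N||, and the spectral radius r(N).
sigma(N) = {0}; ||N|| = 41; r(N) = 0. (N is nilpotent with N^8 = 0.)

On C^8, N is a strictly lower-triangular matrix with 41 on the subdiagonal and zeros elsewhere, so its characteristic polynomial is lambda^8 and every eigenvalue is 0: sigma(N) = {0}. For the operator norm, N e_i = 41e_{i+1} for i = 1, ..., 7 and N e_8 = 0, so the singular values of N are 41 (with multiplicity 7) and 0; hence ||N|| = 41. The spectral radius r(N) = max|lambda| = 0. Note ||N|| > r(N) — characteristic of non-normal nilpotent operators. Indeed N^8 = 0.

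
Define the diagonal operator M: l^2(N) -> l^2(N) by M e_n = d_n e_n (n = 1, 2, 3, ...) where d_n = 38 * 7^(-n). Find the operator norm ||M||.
||M|| = 38/7 (attained at n = 1)

For M diagonal, ||M|| = sup_n |d_n|. The sequence d_n = 38 * 7^(-n) is positive and strictly decreasing (ratio 7^(-1) < 1), so the supremum is d_1 = 38/7. Hence ||M|| = 38/7.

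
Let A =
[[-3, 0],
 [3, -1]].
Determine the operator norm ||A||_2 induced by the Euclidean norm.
||A||_2 = sqrt((19 + sqrt(325))/2) ≈ 4.3028 (= sqrt(largest eigenvalue of A^T A))

||A||_2 = sigma_max(A) = sqrt(lambda_max(A^T A)). Form the symmetric matrix M = A^T A =
[[18, -3],
 [-3, 1]].
Its characteristic polynomial (trace, determinant of M give the coefficients) is
  p(λ) = det(λ I - M) = λ^2 - 19λ + 9.
For λ^2 - 19λ + 9 the discriminant is 325. It is nonnegative but not a perfect square, so the roots are real and irrational: λ = (19 ± sqrt(325))/2 ≈ 18.5139, 0.4861.
So the eigenvalues of A^T A are ≈ 0.4861, 18.5139 (all ≥ 0, as they must be for A^T A). The largest is λ_max = (19 + sqrt(325))/2 ≈ 18.5139, hence ||A||_2 = sqrt(λ_max) = sqrt((19 + sqrt(325))/2) ≈ 4.3028.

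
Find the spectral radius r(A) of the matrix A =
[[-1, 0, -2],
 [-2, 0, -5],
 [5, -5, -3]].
r(A) ≈ 5.8925

The eigenvalues of A are the roots of its characteristic polynomial. With M = A (coefficients from the trace, the sum of principal 2x2 minors, and det A):
  p(λ) = det(λ I - M) = λ^3 + 4λ^2 - 12λ - 5.
No integer candidate from the rational root theorem (±divisors of 5) is a root, so the roots are irrational. The cubic discriminant is Δ = 14141 > 0, so there are three distinct real roots. p(-6) = -5 and p(-5) = 30 have opposite signs, so a root lies in (-6, -5); Newton's method refines it to λ ≈ -5.8925. p(-1) = 10 and p(0) = -5 have opposite signs, so a root lies in (-1, 0); Newton's method refines it to λ ≈ -0.3743. p(2) = -5 and p(3) = 22 have opposite signs, so a root lies in (2, 3); Newton's method refines it to λ ≈ 2.2668. Check (Vieta): the three roots sum to -4, matching tr M = -4.
Thus the eigenvalues (to 4 decimals) are -5.8925 (modulus 5.8925); -0.3743 (modulus 0.3743); 2.2668 (modulus 2.2668). The spectral radius is the largest modulus: r(A) ≈ 5.8925. (Cross-check: r(A) ≤ ||A||_2 ≈ 7.7446; equality holds whenever A is normal, though it can also hold for some non-normal A.)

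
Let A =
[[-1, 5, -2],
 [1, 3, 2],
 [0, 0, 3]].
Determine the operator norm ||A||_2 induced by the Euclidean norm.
||A||_2 ≈ 5.9279 (= sqrt(largest eigenvalue of A^T A))

||A||_2 = sigma_max(A) = sqrt(lambda_max(A^T A)). Form the symmetric matrix M = A^T A =
[[2, -2, 4],
 [-2, 34, -4],
 [4, -4, 17]].
Its characteristic polynomial (trace, sum of principal 2x2 minors, determinant of M give the coefficients) is
  p(λ) = det(λ I - M) = λ^3 - 53λ^2 + 644λ - 576.
No integer candidate from the rational root theorem (±divisors of 576) is a root, so the roots are irrational. The cubic discriminant is Δ = 98543504 > 0, so there are three distinct real roots. p(0) = -576 and p(1) = 16 have opposite signs, so a root lies in (0, 1); Newton's method refines it to λ ≈ 0.9705. p(16) = 256 and p(17) = -32 have opposite signs, so a root lies in (16, 17); Newton's method refines it to λ ≈ 16.8899. p(35) = -86 and p(36) = 576 have opposite signs, so a root lies in (35, 36); Newton's method refines it to λ ≈ 35.1395. Check (Vieta): the three roots sum to 53, matching tr M = 53.
So the eigenvalues of A^T A are ≈ 0.9705, 16.8899, 35.1395 (all ≥ 0, as they must be for A^T A). The largest is λ_max ≈ 35.1395, hence ||A||_2 = sqrt(λ_max) ≈ 5.9279.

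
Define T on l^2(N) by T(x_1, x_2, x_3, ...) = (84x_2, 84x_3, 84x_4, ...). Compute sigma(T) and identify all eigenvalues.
sigma(T) = closed disk {z in C : |z| ≤ 84}; sigma_p(T) = open disk {z in C : |z| < 84}

Note T = 84·V where V is the unit left shift (V x)_k = x_{k+1}; so sigma(T) = 84·sigma(V) and ||T|| = 84||V||. ||T x||^2 = 7056sum_{k≥2} |x_k|^2 ≤ 7056||x||^2, with equality on {x : x_1 = 0}, so ||T|| = 84. For any lambda with |lambda| < 84, set r = lambda/84 (|r| < 1); the vector x = (1, r, r^2, ...) is in l^2 and satisfies T x = 84(r, r^2, ...) = lambda x, so lambda is an eigenvalue. On the boundary |lambda| = 84 the geometric series diverges, so no l^2 eigenvector exists, but these lambda lie in the approximate point spectrum. Hence sigma(T) is the closed disk of radius 84 and sigma_p(T) is the open disk.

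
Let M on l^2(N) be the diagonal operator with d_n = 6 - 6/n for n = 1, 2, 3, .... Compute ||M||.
||M|| = 6

For a diagonal operator on l^2 with entries d_n, ||M|| = sup_n |d_n|. Here d_1 = 0, d_2 = 3, ..., and d_n = 6 - 6/n increases monotonically toward 6. All terms lie in [0, 6), so |d_n| = d_n and the supremum is the limit 6, which is not attained by any individual d_n. Hence ||M|| = 6.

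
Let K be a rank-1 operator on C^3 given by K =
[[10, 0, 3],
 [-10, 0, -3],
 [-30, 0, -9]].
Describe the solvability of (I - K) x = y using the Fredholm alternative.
(I - K) is singular (det(I - K) = 0, i.e. 1 ∈ sigma(K)). (I - K) x = y is solvable iff y ⊥ ker((I - K)^*) = span{(10, 0, 3)}, i.e. iff 10y_1 + 3y_3 = 0. When solvable, the solutions are x = y + c·(1, -1, -3), c arbitrary (ker(I - K) = span{(1, -1, -3)}, dimension 1).

K has rank 1, so it is an outer product K = u v^T: every row of K is a multiple of one row vector. Reading off the entries, u = (1, -1, -3) and v = (10, 0, 3) (row i of K equals u_i·v^T). A rank-one matrix u v^T satisfies K u = u (v·u) and kills the (2)-dimensional subspace v^⊥, so its characteristic polynomial is lambda^2 (lambda - v·u) with v·u = tr K = 1. Hence the eigenvalues of I - K are 1 (multiplicity 2) and 1 - (1) = 0, so det(I - K) = 0. (Direct check: I - K =
[[-9, 0, -3],
 [10, 1, 3],
 [30, 0, 10]]
has determinant 0.) So 1 is an eigenvalue of K and (I - K) is not invertible. The finite-dimensional Fredholm alternative says: either (I - K) is invertible, or ker(I - K) ≠ {0} and then range(I - K) = ker((I - K)^*)^⊥, with dim ker(I - K) = dim ker((I - K)^*). We are in the second case, so we need both kernels. Kernel of I - K: (I - K) u = u - u (v·u) = u - u = 0, so ker(I - K) = span{u} = span{(1, -1, -3)} (it is exactly 1-dimensional because rank(I - K) = 2). Kernel of the adjoint: K is real, so (I - K)^* = I - K^T = I - v u^T, and (I - v u^T) v = v - v (u·v) = 0; hence ker((I - K)^*) = span{v} = span{(10, 0, 3)}. Therefore (I - K) x = y is solvable iff <y, v> = 0, i.e. iff 10y_1 + 3y_3 = 0. When this holds, K y = u (v·y) = 0, so (I - K) y = y and x = y is a particular solution; the full solution set is the line x = y + c·u = y + c·(1, -1, -3), c ∈ C.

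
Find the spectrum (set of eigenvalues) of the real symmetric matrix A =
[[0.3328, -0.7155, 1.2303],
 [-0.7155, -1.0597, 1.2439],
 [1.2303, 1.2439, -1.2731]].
sigma(A) ≈ {-3, 0, 1}

A is real symmetric, so its spectrum consists of real eigenvalues. Expanding the characteristic polynomial of the displayed matrix gives
  det(λ I - A) = p(λ) = λ^3 + (2)λ^2 + (-3)λ + (0).
Solving p(λ) = 0 yields eigenvalues ≈ -3, 0, 1. (A is shown rounded to 4 decimals, so these recover the underlying integer eigenvalues to within that precision.)
Verification: the trace of A = -2 equals the sum of eigenvalues -2, and det(A) ≈ -0.0002 matches the eigenvalue product 0.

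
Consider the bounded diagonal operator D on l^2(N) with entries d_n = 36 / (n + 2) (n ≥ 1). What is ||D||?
||D|| = 12 (attained at n = 1)

For D diagonal, ||D|| = sup_n |d_n| = sup_n 36/(n + 2). This is positive and strictly decreasing in n, so the supremum is attained at n = 1: d_1 = 36/(1 + 2) = 12. Hence ||D|| = 12.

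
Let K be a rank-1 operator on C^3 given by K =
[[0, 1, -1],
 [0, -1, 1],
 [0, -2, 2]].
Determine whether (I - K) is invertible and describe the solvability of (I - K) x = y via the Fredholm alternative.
(I - K) is singular (det(I - K) = 0, i.e. 1 ∈ sigma(K)). (I - K) x = y is solvable iff y ⊥ ker((I - K)^*) = span{(0, 1, -1)}, i.e. iff y_2 - y_3 = 0. When solvable, the solutions are x = y + c·(1, -1, -2), c arbitrary (ker(I - K) = span{(1, -1, -2)}, dimension 1).

K has rank 1, so it is an outer product K = u v^T: every row of K is a multiple of one row vector. Reading off the entries, u = (1, -1, -2) and v = (0, 1, -1) (row i of K equals u_i·v^T). A rank-one matrix u v^T satisfies K u = u (v·u) and kills the (2)-dimensional subspace v^⊥, so its characteristic polynomial is lambda^2 (lambda - v·u) with v·u = tr K = 1. Hence the eigenvalues of I - K are 1 (multiplicity 2) and 1 - (1) = 0, so det(I - K) = 0. (Direct check: I - K =
[[1, -1, 1],
 [0, 2, -1],
 [0, 2, -1]]
has determinant 0.) So 1 is an eigenvalue of K and (I - K) is not invertible. The finite-dimensional Fredholm alternative says: either (I - K) is invertible, or ker(I - K) ≠ {0} and then range(I - K) = ker((I - K)^*)^⊥, with dim ker(I - K) = dim ker((I - K)^*). We are in the second case, so we need both kernels. Kernel of I - K: (I - K) u = u - u (v·u) = u - u = 0, so ker(I - K) = span{u} = span{(1, -1, -2)} (it is exactly 1-dimensional because rank(I - K) = 2). Kernel of the adjoint: K is real, so (I - K)^* = I - K^T = I - v u^T, and (I - v u^T) v = v - v (u·v) = 0; hence ker((I - K)^*) = span{v} = span{(0, 1, -1)}. Therefore (I - K) x = y is solvable iff <y, v> = 0, i.e. iff y_2 - y_3 = 0. When this holds, K y = u (v·y) = 0, so (I - K) y = y and x = y is a particular solution; the full solution set is the line x = y + c·u = y + c·(1, -1, -2), c ∈ C.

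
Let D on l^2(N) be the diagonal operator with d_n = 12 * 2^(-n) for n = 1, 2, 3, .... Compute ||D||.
||D|| = 6 (attained at n = 1)

For D diagonal, ||D|| = sup_n |d_n|. The sequence d_n = 12 * 2^(-n) is positive and strictly decreasing (ratio 2^(-1) < 1), so the supremum is d_1 = 12/2 = 6. Hence ||D|| = 6.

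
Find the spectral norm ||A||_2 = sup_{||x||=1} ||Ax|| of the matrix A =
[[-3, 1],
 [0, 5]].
||A||_2 = sqrt((35 + sqrt(325))/2) ≈ 5.1492 (= sqrt(largest eigenvalue of A^T A))

||A||_2 = sigma_max(A) = sqrt(lambda_max(A^T A)). Form the symmetric matrix M = A^T A =
[[9, -3],
 [-3, 26]].
Its characteristic polynomial (trace, determinant of M give the coefficients) is
  p(λ) = det(λ I - M) = λ^2 - 35λ + 225.
For λ^2 - 35λ + 225 the discriminant is 325. It is nonnegative but not a perfect square, so the roots are real and irrational: λ = (35 ± sqrt(325))/2 ≈ 26.5139, 8.4861.
So the eigenvalues of A^T A are ≈ 8.4861, 26.5139 (all ≥ 0, as they must be for A^T A). The largest is λ_max = (35 + sqrt(325))/2 ≈ 26.5139, hence ||A||_2 = sqrt(λ_max) = sqrt((35 + sqrt(325))/2) ≈ 5.1492.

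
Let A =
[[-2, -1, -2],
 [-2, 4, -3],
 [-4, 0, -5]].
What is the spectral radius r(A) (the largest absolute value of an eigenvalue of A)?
r(A) ≈ 6.9206

The eigenvalues of A are the roots of its characteristic polynomial. With M = A (coefficients from the trace, the sum of principal 2x2 minors, and det A):
  p(λ) = det(λ I - M) = λ^3 + 3λ^2 - 28λ - 6.
No integer candidate from the rational root theorem (±divisors of 6) is a root, so the roots are irrational. The cubic discriminant is Δ = 103612 > 0, so there are three distinct real roots. p(-7) = -6 and p(-6) = 54 have opposite signs, so a root lies in (-7, -6); Newton's method refines it to λ ≈ -6.9206. p(-1) = 24 and p(0) = -6 have opposite signs, so a root lies in (-1, 0); Newton's method refines it to λ ≈ -0.2099. p(4) = -6 and p(5) = 54 have opposite signs, so a root lies in (4, 5); Newton's method refines it to λ ≈ 4.1305. Check (Vieta): the three roots sum to -3, matching tr M = -3.
Thus the eigenvalues (to 4 decimals) are -6.9206 (modulus 6.9206); -0.2099 (modulus 0.2099); 4.1305 (modulus 4.1305). The spectral radius is the largest modulus: r(A) ≈ 6.9206. (Cross-check: r(A) ≤ ||A||_2 ≈ 8.0384; equality holds whenever A is normal, though it can also hold for some non-normal A.)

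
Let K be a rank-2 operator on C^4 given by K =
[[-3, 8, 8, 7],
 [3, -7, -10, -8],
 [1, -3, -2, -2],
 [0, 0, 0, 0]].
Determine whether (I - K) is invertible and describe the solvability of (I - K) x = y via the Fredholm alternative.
(I - K) is invertible (det(I - K) = -8 ≠ 0), so for every y in C^4 the equation (I - K) x = y has a unique solution.

K has rank 2 and factors as K = U V^T = u1 v1^T + u2 v2^T with u1 = (1, -2, 0, 0), v1 = (0, -1, 2, 1), u2 = (3, -3, -1, 0), v2 = (-1, 3, 2, 2) (multiplying out reproduces the displayed K). The nonzero eigenvalues of U V^T coincide with those of the 2 x 2 matrix G = V^T U = [[v1·u1, v1·u2], [v2·u1, v2·u2]] = [[2, 1], [-7, -14]], and by the Sylvester determinant identity det(I_4 - U V^T) = det(I_2 - V^T U) = det([[-1, -1], [7, 15]]) = (-1)(15) - (-1)(7) = -8. (Direct check: I - K =
[[4, -8, -8, -7],
 [-3, 8, 10, 8],
 [-1, 3, 3, 2],
 [0, 0, 0, 1]]
has determinant -8.) The finite-dimensional Fredholm alternative says: either (I - K) is invertible, or ker(I - K) ≠ {0} and then range(I - K) = ker((I - K)^*)^⊥, with dim ker(I - K) = dim ker((I - K)^*). Since det(I - K) ≠ 0, 1 is not an eigenvalue of K and ker(I - K) = {0}, so we are in the first case: for every y there is a unique x = (I - K)^(-1) y. (Explicitly, by the Woodbury identity, (I - U V^T)^(-1) = I + U (I_2 - G)^(-1) V^T.)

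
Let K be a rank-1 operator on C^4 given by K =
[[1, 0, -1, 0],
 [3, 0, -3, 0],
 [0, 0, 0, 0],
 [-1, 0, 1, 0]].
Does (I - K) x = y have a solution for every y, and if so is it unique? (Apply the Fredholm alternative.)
(I - K) is singular (det(I - K) = 0, i.e. 1 ∈ sigma(K)). (I - K) x = y is solvable iff y ⊥ ker((I - K)^*) = span{(1, 0, -1, 0)}, i.e. iff y_1 - y_3 = 0. When solvable, the solutions are x = y + c·(1, 3, 0, -1), c arbitrary (ker(I - K) = span{(1, 3, 0, -1)}, dimension 1).

K has rank 1, so it is an outer product K = u v^T: every row of K is a multiple of one row vector. Reading off the entries, u = (1, 3, 0, -1) and v = (1, 0, -1, 0) (row i of K equals u_i·v^T). A rank-one matrix u v^T satisfies K u = u (v·u) and kills the (3)-dimensional subspace v^⊥, so its characteristic polynomial is lambda^3 (lambda - v·u) with v·u = tr K = 1. Hence the eigenvalues of I - K are 1 (multiplicity 3) and 1 - (1) = 0, so det(I - K) = 0. (Direct check: I - K =
[[0, 0, 1, 0],
 [-3, 1, 3, 0],
 [0, 0, 1, 0],
 [1, 0, -1, 1]]
has determinant 0.) So 1 is an eigenvalue of K and (I - K) is not invertible. The finite-dimensional Fredholm alternative says: either (I - K) is invertible, or ker(I - K) ≠ {0} and then range(I - K) = ker((I - K)^*)^⊥, with dim ker(I - K) = dim ker((I - K)^*). We are in the second case, so we need both kernels. Kernel of I - K: (I - K) u = u - u (v·u) = u - u = 0, so ker(I - K) = span{u} = span{(1, 3, 0, -1)} (it is exactly 1-dimensional because rank(I - K) = 3). Kernel of the adjoint: K is real, so (I - K)^* = I - K^T = I - v u^T, and (I - v u^T) v = v - v (u·v) = 0; hence ker((I - K)^*) = span{v} = span{(1, 0, -1, 0)}. Therefore (I - K) x = y is solvable iff <y, v> = 0, i.e. iff y_1 - y_3 = 0. When this holds, K y = u (v·y) = 0, so (I - K) y = y and x = y is a particular solution; the full solution set is the line x = y + c·u = y + c·(1, 3, 0, -1), c ∈ C.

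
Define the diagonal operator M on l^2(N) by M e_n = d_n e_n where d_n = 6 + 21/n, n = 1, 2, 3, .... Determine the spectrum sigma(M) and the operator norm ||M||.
sigma(M) = {6 + 21/n : n ≥ 1} ∪ {6}; ||M|| = 27

A bounded diagonal operator on l^2 with diagonal entries d_n has spectrum equal to the closure of {d_n : n ≥ 1}: every d_n is an eigenvalue (with eigenvector e_n), so {d_n} ⊂ sigma(M); the spectrum is closed, so its closure is too; and for lambda not in the closure, (M - lambda I) has bounded inverse (the diagonal entries 1/(d_n - lambda) are bounded). For our sequence d_n = 6 + 21/n, n = 1, 2, 3, ...:
  - {d_n} = {6 + 21/n : n ≥ 1}; the only limit point is 6
  - closure = {6 + 21/n : n ≥ 1} ∪ {6}
For the norm: a diagonal operator has ||M|| = sup_n |d_n|. Here d_n = 6 + 21/n is positive and decreasing, so sup_n |d_n| = d_1 = 6 + 21 = 27. So ||M|| = 27.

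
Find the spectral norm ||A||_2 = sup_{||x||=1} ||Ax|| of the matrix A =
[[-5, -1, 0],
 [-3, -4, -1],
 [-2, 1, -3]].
||A||_2 ≈ 6.9215 (= sqrt(largest eigenvalue of A^T A))

||A||_2 = sigma_max(A) = sqrt(lambda_max(A^T A)). Form the symmetric matrix M = A^T A =
[[38, 15, 9],
 [15, 18, 1],
 [9, 1, 10]].
Its characteristic polynomial (trace, sum of principal 2x2 minors, determinant of M give the coefficients) is
  p(λ) = det(λ I - M) = λ^3 - 66λ^2 + 937λ - 3364.
No integer candidate from the rational root theorem (±divisors of 3364) is a root, so the roots are irrational. The cubic discriminant is Δ = 104370368 > 0, so there are three distinct real roots. p(5) = -204 and p(6) = 98 have opposite signs, so a root lies in (5, 6); Newton's method refines it to λ ≈ 5.6377. p(12) = 104 and p(13) = -140 have opposite signs, so a root lies in (12, 13); Newton's method refines it to λ ≈ 12.4552. p(47) = -1296 and p(48) = 140 have opposite signs, so a root lies in (47, 48); Newton's method refines it to λ ≈ 47.907. Check (Vieta): the three roots sum to 66, matching tr M = 66.
So the eigenvalues of A^T A are ≈ 5.6377, 12.4552, 47.907 (all ≥ 0, as they must be for A^T A). The largest is λ_max ≈ 47.907, hence ||A||_2 = sqrt(λ_max) ≈ 6.9215.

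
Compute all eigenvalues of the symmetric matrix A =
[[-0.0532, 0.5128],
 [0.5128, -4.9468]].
sigma(A) ≈ {-5, 0}

A is real symmetric, so its spectrum consists of real eigenvalues. Expanding the characteristic polynomial of the displayed matrix gives
  det(λ I - A) = p(λ) = λ^2 + (5)λ + (0).
Solving p(λ) = 0 yields eigenvalues ≈ -5, 0. (A is shown rounded to 4 decimals, so these recover the underlying integer eigenvalues to within that precision.)
Verification: the trace of A = -5 equals the sum of eigenvalues -5, and det(A) ≈ 0.0002 matches the eigenvalue product 0.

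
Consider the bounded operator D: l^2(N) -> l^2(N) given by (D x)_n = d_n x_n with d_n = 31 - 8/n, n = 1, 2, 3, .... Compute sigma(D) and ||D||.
sigma(D) = {31 - 8/n : n ≥ 1} ∪ {31}; ||D|| = 31

A bounded diagonal operator on l^2 with diagonal entries d_n has spectrum equal to the closure of {d_n : n ≥ 1}: every d_n is an eigenvalue (with eigenvector e_n), so {d_n} ⊂ sigma(D); the spectrum is closed, so its closure is too; and for lambda not in the closure, (D - lambda I) has bounded inverse (the diagonal entries 1/(d_n - lambda) are bounded). For our sequence d_n = 31 - 8/n, n = 1, 2, 3, ...:
  - {d_n} = {31 - 8/n : n ≥ 1}; the only limit point is 31
  - closure = {31 - 8/n : n ≥ 1} ∪ {31}
For the norm: a diagonal operator has ||D|| = sup_n |d_n|. Here d_n = 31 - 8/n increases monotonically from d_1 = 23 toward 31, with all terms in [23, 31); so sup_n |d_n| = 31 (the supremum is the limit, not attained). So ||D|| = 31.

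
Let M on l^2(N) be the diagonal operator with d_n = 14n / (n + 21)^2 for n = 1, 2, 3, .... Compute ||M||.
||M|| = 1/6 (attained at n = 21)

For M diagonal, ||M|| = sup_n |d_n|. Treat f(x) = 14x / (x + 21)^2 for real x > 0. By the quotient rule, f'(x) = 14(21 - x)/(x + 21)^3, which is positive for x < 21 and negative for x > 21. So f has a unique maximum at x = 21, and since 21 is a positive integer, the supremum over n ≥ 1 is attained at n = 21: d_21 = 14·21/(21 + 21)^2 = 14·21/1764 = 1/6. Hence ||M|| = 1/6.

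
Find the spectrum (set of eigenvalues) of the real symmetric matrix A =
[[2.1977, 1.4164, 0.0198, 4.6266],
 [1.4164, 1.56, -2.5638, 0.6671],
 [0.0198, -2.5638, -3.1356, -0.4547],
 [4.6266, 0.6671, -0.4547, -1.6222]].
sigma(A) ≈ {-5, -4, 2, 6}

A is real symmetric, so its spectrum consists of real eigenvalues. Expanding the characteristic polynomial of the displayed matrix gives
  det(λ I - A) = p(λ) = λ^4 + (1)λ^3 + (-40)λ^2 + (-52.0027)λ + (240.0047).
Solving p(λ) = 0 yields eigenvalues ≈ -5, -4, 2, 6. (A is shown rounded to 4 decimals, so these recover the underlying integer eigenvalues to within that precision.)
Verification: the trace of A = -1 equals the sum of eigenvalues -1, and det(A) ≈ 240.0047 matches the eigenvalue product 240.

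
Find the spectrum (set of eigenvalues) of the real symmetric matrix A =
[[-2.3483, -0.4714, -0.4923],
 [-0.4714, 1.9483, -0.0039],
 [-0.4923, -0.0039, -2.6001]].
sigma(A) ≈ {-3, -2, 2}

A is real symmetric, so its spectrum consists of real eigenvalues. Expanding the characteristic polynomial of the displayed matrix gives
  det(λ I - A) = p(λ) = λ^3 + (3)λ^2 + (-4)λ + (-12).
Solving p(λ) = 0 yields eigenvalues ≈ -3, -2, 2. (A is shown rounded to 4 decimals, so these recover the underlying integer eigenvalues to within that precision.)
Verification: the trace of A = -3 equals the sum of eigenvalues -3, and det(A) ≈ 11.9998 matches the eigenvalue product 12.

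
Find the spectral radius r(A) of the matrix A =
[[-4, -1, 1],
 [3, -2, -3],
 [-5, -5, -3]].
r(A) ≈ 6.3186

The eigenvalues of A are the roots of its characteristic polynomial. With M = A (coefficients from the trace, the sum of principal 2x2 minors, and det A):
  p(λ) = det(λ I - M) = λ^3 + 9λ^2 + 19λ + 13.
No integer candidate from the rational root theorem (±divisors of 13) is a root, so the roots are irrational. The cubic discriminant is Δ = -652 < 0, so there is one real root and a complex-conjugate pair. p(-7) = -22 and p(-6) = 7 have opposite signs, so a root lies in (-7, -6); Newton's method refines it to λ ≈ -6.3186. Dividing out (λ - (-6.3186)) leaves approximately λ^2 + 2.6814λ + 2.0574. For λ^2 + 2.6814λ + 2.0574 the discriminant is -1.0399. It is negative, so the remaining roots are the complex-conjugate pair λ ≈ -1.3407 ± 0.5099i. Their product equals the constant term, so |λ|^2 ≈ 2.0574 and |λ| ≈ 1.4344.
Thus the eigenvalues (to 4 decimals) are -6.3186 (modulus 6.3186); -1.3407 ± 0.5099i (modulus 1.4344). The spectral radius is the largest modulus: r(A) ≈ 6.3186. (Cross-check: r(A) ≤ ||A||_2 ≈ 8.2839; equality holds whenever A is normal, though it can also hold for some non-normal A.)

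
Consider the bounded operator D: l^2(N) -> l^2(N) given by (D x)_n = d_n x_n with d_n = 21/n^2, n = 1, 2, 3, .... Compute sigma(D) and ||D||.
sigma(D) = {21/n^2 : n ≥ 1} ∪ {0}; ||D|| = 21

A bounded diagonal operator on l^2 with diagonal entries d_n has spectrum equal to the closure of {d_n : n ≥ 1}: every d_n is an eigenvalue (with eigenvector e_n), so {d_n} ⊂ sigma(D); the spectrum is closed, so its closure is too; and for lambda not in the closure, (D - lambda I) has bounded inverse (the diagonal entries 1/(d_n - lambda) are bounded). For our sequence d_n = 21/n^2, n = 1, 2, 3, ...:
  - {d_n} = {21/n^2 : n ≥ 1}; the only limit point is 0
  - closure = {21/n^2 : n ≥ 1} ∪ {0}
For the norm: a diagonal operator has ||D|| = sup_n |d_n|. Here d_n = 21/n^2 is positive and decreasing, so sup_n |d_n| = d_1 = 21. So ||D|| = 21.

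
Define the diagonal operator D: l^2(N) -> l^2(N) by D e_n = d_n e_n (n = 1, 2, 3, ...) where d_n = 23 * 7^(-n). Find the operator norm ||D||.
||D|| = 23/7 (attained at n = 1)

For D diagonal, ||D|| = sup_n |d_n|. The sequence d_n = 23 * 7^(-n) is positive and strictly decreasing (ratio 7^(-1) < 1), so the supremum is d_1 = 23/7. Hence ||D|| = 23/7.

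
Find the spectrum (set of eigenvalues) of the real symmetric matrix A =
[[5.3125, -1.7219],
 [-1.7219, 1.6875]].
sigma(A) ≈ {1, 6}

A is real symmetric, so its spectrum consists of real eigenvalues. Expanding the characteristic polynomial of the displayed matrix gives
  det(λ I - A) = p(λ) = λ^2 + (-7)λ + (6).
Solving p(λ) = 0 yields eigenvalues ≈ 1, 6. (A is shown rounded to 4 decimals, so these recover the underlying integer eigenvalues to within that precision.)
Verification: the trace of A = 7 equals the sum of eigenvalues 7, and det(A) ≈ 5.9999 matches the eigenvalue product 6.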